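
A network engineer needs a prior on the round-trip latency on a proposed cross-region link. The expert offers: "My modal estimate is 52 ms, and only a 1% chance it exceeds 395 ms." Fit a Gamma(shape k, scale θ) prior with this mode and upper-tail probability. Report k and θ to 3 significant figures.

k ≈ 1.83, θ ≈ 62.5

Gamma(k,θ) with k>1 has mode (k−1)θ, so θ = 52/(k−1).
Need P(X < 395) = 0.99 with θ tied to k this way. Start at k = 2, θ = 52: P(X<395) ≈ 0.996.
Too high — lower k to spread out. Iterating converges to k ≈ 1.83.
Then θ = 52/(1.83−1) ≈ 62.5.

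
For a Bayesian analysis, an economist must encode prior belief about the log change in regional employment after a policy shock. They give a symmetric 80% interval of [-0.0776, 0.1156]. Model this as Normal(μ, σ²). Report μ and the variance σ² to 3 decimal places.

μ = 0.019, σ² = 0.006

A symmetric 80% interval runs μ ± z·σ with z = 1.282.
Half-width = 0.0966, so σ = 0.0966/1.282 = 0.0754 and σ² = 0.006.
μ is the interval midpoint, 0.019.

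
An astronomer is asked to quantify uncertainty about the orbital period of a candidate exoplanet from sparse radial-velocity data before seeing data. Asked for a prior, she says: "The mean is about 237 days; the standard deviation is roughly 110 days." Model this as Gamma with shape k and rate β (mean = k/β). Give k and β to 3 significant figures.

k ≈ 4.64, β ≈ 0.0196

For Gamma(k, rate β): mean = k/β, variance = k/β², so CV = 1/√k.
CV = SD/mean = 110/237 = 0.4641, hence k = 1/CV² = 4.64.
Then β = k/mean = 4.64/237 = 0.0196.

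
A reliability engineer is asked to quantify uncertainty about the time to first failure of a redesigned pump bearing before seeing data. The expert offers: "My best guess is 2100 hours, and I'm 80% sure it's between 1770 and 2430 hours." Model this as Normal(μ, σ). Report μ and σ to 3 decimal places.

A symmetric 80% interval runs μ ± z·σ with z = 1.282.
Half-width = 330, so σ = 330/1.282 = 257.500.
μ is the stated best guess, 2100.000.

μ = 2100.000, σ = 257.500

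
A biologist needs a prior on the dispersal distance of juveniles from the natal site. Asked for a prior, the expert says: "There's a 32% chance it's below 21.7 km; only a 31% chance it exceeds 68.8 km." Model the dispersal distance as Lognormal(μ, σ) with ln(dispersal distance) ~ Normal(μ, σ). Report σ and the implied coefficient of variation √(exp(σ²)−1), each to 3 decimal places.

If T ~ Lognormal(μ,σ) then ln T ~ Normal(μ,σ), so the p-quantile of ln T is μ + z_p·σ.
ln(21.7) = 3.077 and ln(68.8) = 4.231; z_{0.32} = -0.4677, z_{0.69} = 0.4959.
σ = (4.231 − 3.077)/(0.4959 − (-0.4677)) = 1.198.
μ = 3.077 − (-0.4677)·1.198 = 3.637.
CV = √(exp(σ²)−1) = √(exp(1.4341)−1) = 1.788.

σ ≈ 1.198, CV ≈ 1.788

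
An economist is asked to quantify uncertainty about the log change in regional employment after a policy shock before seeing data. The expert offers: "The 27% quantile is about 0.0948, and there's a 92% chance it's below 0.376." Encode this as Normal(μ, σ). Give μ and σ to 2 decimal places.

For Normal(μ,σ), the p-quantile is μ + z_p·σ. Here z_{0.27} = -0.6128, z_{0.92} = 1.405.
So 0.0948 = μ − 0.6128σ and 0.376 = μ + 1.405σ.
Subtracting: σ = (0.376 − 0.0948)/(1.405 − (-0.6128)) = 0.14.
Then μ = 0.0948 − (-0.6128)·0.14 = 0.18.

μ = 0.18, σ = 0.14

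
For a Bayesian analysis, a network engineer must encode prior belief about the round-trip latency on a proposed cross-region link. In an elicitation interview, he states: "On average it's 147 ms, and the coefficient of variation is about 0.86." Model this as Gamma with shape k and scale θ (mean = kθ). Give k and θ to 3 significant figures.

k ≈ 1.35, θ ≈ 109

For Gamma(k, scale θ): mean = kθ, variance = kθ², so CV = 1/√k.
CV = 0.86, hence k = 1/CV² = 1.35.
Then θ = mean/k = 147/1.35 = 109.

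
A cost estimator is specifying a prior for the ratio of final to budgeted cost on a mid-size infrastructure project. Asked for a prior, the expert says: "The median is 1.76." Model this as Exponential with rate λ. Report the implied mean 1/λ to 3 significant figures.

mean ≈ 2.54

Exponential median = ln 2 / λ, so λ = ln 2 / 1.76 = 0.394.
Mean = 1/λ = 2.54.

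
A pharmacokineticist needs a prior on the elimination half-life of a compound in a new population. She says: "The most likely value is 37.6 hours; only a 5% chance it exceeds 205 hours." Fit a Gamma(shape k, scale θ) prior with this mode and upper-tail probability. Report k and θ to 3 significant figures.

Gamma(k,θ) with k>1 has mode (k−1)θ, so θ = 37.6/(k−1).
Need P(X < 205) = 0.95 with θ tied to k this way. Start at k = 2, θ = 37.6: P(X<205) ≈ 0.972.
Too high — lower k to spread out. Iterating converges to k ≈ 1.81.
Then θ = 37.6/(1.81−1) ≈ 46.2.

k ≈ 1.81, θ ≈ 46.2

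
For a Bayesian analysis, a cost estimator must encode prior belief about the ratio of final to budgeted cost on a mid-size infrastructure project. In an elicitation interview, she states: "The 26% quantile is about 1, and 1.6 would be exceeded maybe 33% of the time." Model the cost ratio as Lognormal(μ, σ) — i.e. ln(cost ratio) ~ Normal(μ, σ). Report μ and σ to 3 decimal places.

If T ~ Lognormal(μ,σ) then ln T ~ Normal(μ,σ), so the p-quantile of ln T is μ + z_p·σ.
ln(1) = 0 and ln(1.6) = 0.47; z_{0.26} = -0.6433, z_{0.67} = 0.4399.
σ = (0.47 − 0)/(0.4399 − (-0.6433)) = 0.434.
μ = 0 − (-0.6433)·0.434 = 0.279.

μ ≈ 0.279, σ ≈ 0.434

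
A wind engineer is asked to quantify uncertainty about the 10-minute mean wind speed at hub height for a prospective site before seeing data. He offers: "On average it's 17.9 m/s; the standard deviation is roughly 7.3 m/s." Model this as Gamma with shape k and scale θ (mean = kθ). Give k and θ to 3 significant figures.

k ≈ 6.01, θ ≈ 2.98

For Gamma(k, scale θ): mean = kθ, variance = kθ², so CV = 1/√k.
CV = SD/mean = 7.3/17.9 = 0.4078, hence k = 1/CV² = 6.01.
Then θ = mean/k = 17.9/6.01 = 2.98.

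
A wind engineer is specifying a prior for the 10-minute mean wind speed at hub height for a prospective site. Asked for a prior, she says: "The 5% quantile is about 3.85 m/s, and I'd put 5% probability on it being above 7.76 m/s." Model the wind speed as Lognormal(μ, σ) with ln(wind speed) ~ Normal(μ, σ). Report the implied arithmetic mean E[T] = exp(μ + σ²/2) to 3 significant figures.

E[T] ≈ 5.59 m/s

If T ~ Lognormal(μ,σ) then ln T ~ Normal(μ,σ), so the p-quantile of ln T is μ + z_p·σ.
ln(3.85) = 1.348 and ln(7.76) = 2.049; z_{0.05} = -1.645, z_{0.95} = 1.645.
σ = (2.049 − 1.348)/(1.645 − (-1.645)) = 0.213.
μ = 1.348 − (-1.645)·0.213 = 1.699.
E[T] = exp(μ + σ²/2) = exp(1.699 + 0.0227) = 5.59 m/s.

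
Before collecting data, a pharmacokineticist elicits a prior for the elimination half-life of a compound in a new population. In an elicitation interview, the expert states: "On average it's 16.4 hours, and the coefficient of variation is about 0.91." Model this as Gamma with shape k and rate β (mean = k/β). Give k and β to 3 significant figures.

For Gamma(k, rate β): mean = k/β, variance = k/β², so CV = 1/√k.
CV = 0.91, hence k = 1/CV² = 1.21.
Then β = k/mean = 1.21/16.4 = 0.0736.

k ≈ 1.21, β ≈ 0.0736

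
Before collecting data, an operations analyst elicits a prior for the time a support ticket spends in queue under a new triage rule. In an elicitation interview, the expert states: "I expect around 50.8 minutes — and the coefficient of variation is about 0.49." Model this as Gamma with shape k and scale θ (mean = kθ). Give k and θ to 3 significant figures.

k ≈ 4.16, θ ≈ 12.2

For Gamma(k, scale θ): mean = kθ, variance = kθ², so CV = 1/√k.
CV = 0.49, hence k = 1/CV² = 4.16.
Then θ = mean/k = 50.8/4.16 = 12.2.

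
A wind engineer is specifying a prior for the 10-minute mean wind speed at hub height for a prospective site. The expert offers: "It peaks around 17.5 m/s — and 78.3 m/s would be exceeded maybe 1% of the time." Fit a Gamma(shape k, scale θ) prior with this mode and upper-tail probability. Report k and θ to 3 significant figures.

Gamma(k,θ) with k>1 has mode (k−1)θ, so θ = 17.5/(k−1).
Need P(X < 78.3) = 0.99 with θ tied to k this way. Start at k = 2, θ = 17.5: P(X<78.3) ≈ 0.938.
Too low — raise k to concentrate. Iterating converges to k ≈ 2.8.
Then θ = 17.5/(2.8−1) ≈ 9.7.

k ≈ 2.8, θ ≈ 9.7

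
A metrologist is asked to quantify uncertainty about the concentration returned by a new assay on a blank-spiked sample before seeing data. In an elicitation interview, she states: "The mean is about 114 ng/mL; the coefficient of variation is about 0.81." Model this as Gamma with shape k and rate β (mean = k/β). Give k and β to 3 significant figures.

k ≈ 1.52, β ≈ 0.0134

For Gamma(k, rate β): mean = k/β, variance = k/β², so CV = 1/√k.
CV = 0.81, hence k = 1/CV² = 1.52.
Then β = k/mean = 1.52/114 = 0.0134.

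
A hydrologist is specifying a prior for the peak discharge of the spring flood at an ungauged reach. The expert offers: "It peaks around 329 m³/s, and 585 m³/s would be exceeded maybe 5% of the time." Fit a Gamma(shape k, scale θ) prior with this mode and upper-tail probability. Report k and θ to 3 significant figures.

k ≈ 9.42, θ ≈ 39.1

Gamma(k,θ) with k>1 has mode (k−1)θ, so θ = 329/(k−1).
Need P(X < 585) = 0.95 with θ tied to k this way. Start at k = 2, θ = 329: P(X<585) ≈ 0.531.
Too low — raise k to concentrate. Iterating converges to k ≈ 9.42.
Then θ = 329/(9.42−1) ≈ 39.1.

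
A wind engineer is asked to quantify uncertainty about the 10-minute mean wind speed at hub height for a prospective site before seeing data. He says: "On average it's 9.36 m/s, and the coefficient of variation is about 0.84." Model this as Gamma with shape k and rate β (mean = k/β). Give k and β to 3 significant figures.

For Gamma(k, rate β): mean = k/β, variance = k/β², so CV = 1/√k.
CV = 0.84, hence k = 1/CV² = 1.42.
Then β = k/mean = 1.42/9.36 = 0.151.

k ≈ 1.42, β ≈ 0.151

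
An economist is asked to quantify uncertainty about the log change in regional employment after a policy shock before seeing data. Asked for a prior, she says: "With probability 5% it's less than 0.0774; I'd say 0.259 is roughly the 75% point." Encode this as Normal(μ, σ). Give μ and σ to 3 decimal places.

For Normal(μ,σ), the p-quantile is μ + z_p·σ. Here z_{0.05} = -1.645, z_{0.75} = 0.6745.
So 0.0774 = μ − 1.645σ and 0.259 = μ + 0.6745σ.
Subtracting: σ = (0.259 − 0.0774)/(0.6745 − (-1.645)) = 0.078.
Then μ = 0.0774 − (-1.645)·0.078 = 0.206.

μ = 0.206, σ = 0.078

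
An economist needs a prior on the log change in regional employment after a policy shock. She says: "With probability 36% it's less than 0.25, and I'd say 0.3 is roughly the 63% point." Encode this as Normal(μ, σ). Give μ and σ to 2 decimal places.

For Normal(μ,σ), the p-quantile is μ + z_p·σ. Here z_{0.36} = -0.3585, z_{0.63} = 0.3319.
So 0.25 = μ − 0.3585σ and 0.3 = μ + 0.3319σ.
Subtracting: σ = (0.3 − 0.25)/(0.3319 − (-0.3585)) = 0.07.
Then μ = 0.25 − (-0.3585)·0.07 = 0.28.

μ = 0.28, σ = 0.07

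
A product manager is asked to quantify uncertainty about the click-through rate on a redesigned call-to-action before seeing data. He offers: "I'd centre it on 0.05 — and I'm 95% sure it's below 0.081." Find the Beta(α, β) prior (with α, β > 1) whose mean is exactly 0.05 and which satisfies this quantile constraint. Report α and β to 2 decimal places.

With mean 0.05 fixed, write α = 0.05s, β = 0.95s where s = α+β.
Need P(θ < 0.081) = 0.95 under Beta(0.05s, 0.95s). Normal approximation: (q−m)/√(m(1−m)/s) ≈ z_{0.95} = 1.64, so s ≈ 0.05·0.95·(1.64)²/(0.081−0.05)² = 133.7.
At s = 133.7: P(θ<0.081) ≈ 0.936. Adjusting to match 0.95 gives s ≈ 160.95.
So α = 0.05·160.95 ≈ 8.05, β = 0.95·160.95 ≈ 152.90.

α ≈ 8.05, β ≈ 152.90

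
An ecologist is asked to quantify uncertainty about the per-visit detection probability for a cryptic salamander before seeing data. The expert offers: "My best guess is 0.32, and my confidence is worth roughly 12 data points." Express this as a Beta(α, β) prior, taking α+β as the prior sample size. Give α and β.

Under the effective-sample-size interpretation, Beta(α, β) has prior mean α/(α+β) and prior sample size α+β.
So α+β = 12 and α/(α+β) = 0.32, giving α = 0.32·12 = 3.84 and β = 12 − 3.84 = 8.16.

α = 3.84, β = 8.16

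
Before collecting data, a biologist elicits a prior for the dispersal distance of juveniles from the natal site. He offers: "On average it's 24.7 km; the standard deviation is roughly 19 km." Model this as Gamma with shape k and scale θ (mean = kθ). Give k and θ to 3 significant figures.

k ≈ 1.69, θ ≈ 14.6

For Gamma(k, scale θ): mean = kθ, variance = kθ², so CV = 1/√k.
CV = SD/mean = 19/24.7 = 0.7692, hence k = 1/CV² = 1.69.
Then θ = mean/k = 24.7/1.69 = 14.6.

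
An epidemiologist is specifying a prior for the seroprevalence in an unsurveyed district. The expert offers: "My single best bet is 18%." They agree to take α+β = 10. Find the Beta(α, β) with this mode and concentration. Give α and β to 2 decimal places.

α = 2.44, β = 7.56

For α,β > 1 the Beta mode is (α−1)/(α+β−2). With α+β = 10, the mode is (α−1)/8.
Set (α−1)/8 = 0.18 → α = 1 + 0.18·8 = 2.44.
β = 10 − α = 7.56.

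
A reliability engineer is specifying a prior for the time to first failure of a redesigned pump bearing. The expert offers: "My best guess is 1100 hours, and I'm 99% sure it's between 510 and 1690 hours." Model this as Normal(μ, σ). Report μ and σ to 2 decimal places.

μ = 1100.00, σ = 229.05

A symmetric 99% interval runs μ ± z·σ with z = 2.576.
Half-width = 590, so σ = 590/2.576 = 229.05.
μ is the stated best guess, 1100.00.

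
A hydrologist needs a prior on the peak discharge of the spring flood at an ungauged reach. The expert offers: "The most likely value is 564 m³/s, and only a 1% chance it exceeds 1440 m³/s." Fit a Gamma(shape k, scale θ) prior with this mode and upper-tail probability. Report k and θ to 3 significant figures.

k ≈ 6.32, θ ≈ 106

Gamma(k,θ) with k>1 has mode (k−1)θ, so θ = 564/(k−1).
Need P(X < 1440) = 0.99 with θ tied to k this way. Start at k = 2, θ = 564: P(X<1440) ≈ 0.723.
Too low — raise k to concentrate. Iterating converges to k ≈ 6.32.
Then θ = 564/(6.32−1) ≈ 106.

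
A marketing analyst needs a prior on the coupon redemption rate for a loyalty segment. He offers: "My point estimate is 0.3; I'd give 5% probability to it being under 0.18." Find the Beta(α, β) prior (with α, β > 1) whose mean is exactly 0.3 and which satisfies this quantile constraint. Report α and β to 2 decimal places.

With mean 0.3 fixed, write α = 0.3s, β = 0.7s where s = α+β.
Need P(θ < 0.18) = 0.05 under Beta(0.3s, 0.7s). Normal approximation: (q−m)/√(m(1−m)/s) ≈ z_{0.05} = -1.64, so s ≈ 0.3·0.7·(-1.64)²/(0.18−0.3)² = 39.5.
At s = 39.5: P(θ<0.18) ≈ 0.038. Adjusting to match 0.05 gives s ≈ 34.32.
So α = 0.3·34.32 ≈ 10.30, β = 0.7·34.32 ≈ 24.02.

α ≈ 10.30, β ≈ 24.02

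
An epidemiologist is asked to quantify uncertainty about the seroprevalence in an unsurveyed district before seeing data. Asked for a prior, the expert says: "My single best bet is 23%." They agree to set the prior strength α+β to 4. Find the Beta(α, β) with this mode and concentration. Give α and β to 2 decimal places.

For α,β > 1 the Beta mode is (α−1)/(α+β−2). With α+β = 4, the mode is (α−1)/2.
Set (α−1)/2 = 0.23 → α = 1 + 0.23·2 = 1.46.
β = 4 − α = 2.54.

α = 1.46, β = 2.54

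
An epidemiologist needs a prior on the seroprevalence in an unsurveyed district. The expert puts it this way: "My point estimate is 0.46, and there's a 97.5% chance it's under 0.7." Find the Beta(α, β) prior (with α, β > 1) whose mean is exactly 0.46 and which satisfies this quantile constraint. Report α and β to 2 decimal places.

α ≈ 7.23, β ≈ 8.49

With mean 0.46 fixed, write α = 0.46s, β = 0.54s where s = α+β.
Need P(θ < 0.7) = 0.975 under Beta(0.46s, 0.54s). Normal approximation: (q−m)/√(m(1−m)/s) ≈ z_{0.975} = 1.96, so s ≈ 0.46·0.54·(1.96)²/(0.7−0.46)² = 16.6.
At s = 16.6: P(θ<0.7) ≈ 0.978. Adjusting to match 0.975 gives s ≈ 15.73.
So α = 0.46·15.73 ≈ 7.23, β = 0.54·15.73 ≈ 8.49.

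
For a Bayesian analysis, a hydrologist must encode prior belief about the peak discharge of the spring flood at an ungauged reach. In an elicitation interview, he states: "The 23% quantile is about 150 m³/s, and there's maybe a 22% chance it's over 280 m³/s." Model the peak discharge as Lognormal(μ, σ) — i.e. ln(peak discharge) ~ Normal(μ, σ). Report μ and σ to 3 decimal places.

If T ~ Lognormal(μ,σ) then ln T ~ Normal(μ,σ), so the p-quantile of ln T is μ + z_p·σ.
ln(150) = 5.011 and ln(280) = 5.635; z_{0.23} = -0.7388, z_{0.78} = 0.7722.
σ = (5.635 − 5.011)/(0.7722 − (-0.7388)) = 0.413.
μ = 5.011 − (-0.7388)·0.413 = 5.316.

μ ≈ 5.316, σ ≈ 0.413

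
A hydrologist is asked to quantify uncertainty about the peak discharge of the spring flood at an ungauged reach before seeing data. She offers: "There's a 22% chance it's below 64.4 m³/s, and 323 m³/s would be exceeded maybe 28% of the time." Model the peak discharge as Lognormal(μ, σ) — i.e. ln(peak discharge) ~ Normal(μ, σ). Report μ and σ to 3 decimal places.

If T ~ Lognormal(μ,σ) then ln T ~ Normal(μ,σ), so the p-quantile of ln T is μ + z_p·σ.
ln(64.4) = 4.165 and ln(323) = 5.778; z_{0.22} = -0.7722, z_{0.72} = 0.5828.
σ = (5.778 − 4.165)/(0.5828 − (-0.7722)) = 1.190.
μ = 4.165 − (-0.7722)·1.190 = 5.084.

μ ≈ 5.084, σ ≈ 1.190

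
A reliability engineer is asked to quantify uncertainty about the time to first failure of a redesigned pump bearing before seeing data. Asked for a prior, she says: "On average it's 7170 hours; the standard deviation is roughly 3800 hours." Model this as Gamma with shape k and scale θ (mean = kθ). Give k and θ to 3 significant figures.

For Gamma(k, scale θ): mean = kθ, variance = kθ², so CV = 1/√k.
CV = SD/mean = 3800/7170 = 0.53, hence k = 1/CV² = 3.56.
Then θ = mean/k = 7170/3.56 = 2010.

k ≈ 3.56, θ ≈ 2010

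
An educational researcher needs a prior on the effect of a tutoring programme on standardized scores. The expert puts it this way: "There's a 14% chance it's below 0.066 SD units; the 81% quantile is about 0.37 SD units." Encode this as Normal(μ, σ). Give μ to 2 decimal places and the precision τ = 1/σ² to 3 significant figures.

μ = 0.23, τ = 41.5

For Normal(μ,σ), the p-quantile is μ + z_p·σ. Here z_{0.14} = -1.08, z_{0.81} = 0.8779.
So 0.066 = μ − 1.08σ and 0.37 = μ + 0.8779σ.
Subtracting: σ = (0.37 − 0.066)/(0.8779 − (-1.08)) = 0.16.
Then μ = 0.066 − (-1.08)·0.16 = 0.23.
Precision τ = 1/σ² = 1/0.1552² = 41.5.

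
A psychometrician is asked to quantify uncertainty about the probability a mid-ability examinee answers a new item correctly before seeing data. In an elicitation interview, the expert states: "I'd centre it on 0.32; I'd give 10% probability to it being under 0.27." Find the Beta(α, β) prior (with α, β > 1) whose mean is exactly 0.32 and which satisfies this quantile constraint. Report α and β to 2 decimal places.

α ≈ 44.58, β ≈ 94.73

With mean 0.32 fixed, write α = 0.32s, β = 0.68s where s = α+β.
Need P(θ < 0.27) = 0.1 under Beta(0.32s, 0.68s). Normal approximation: (q−m)/√(m(1−m)/s) ≈ z_{0.1} = -1.28, so s ≈ 0.32·0.68·(-1.28)²/(0.27−0.32)² = 143.0.
At s = 143.0: P(θ<0.27) ≈ 0.097. Adjusting to match 0.1 gives s ≈ 139.31.
So α = 0.32·139.31 ≈ 44.58, β = 0.68·139.31 ≈ 94.73.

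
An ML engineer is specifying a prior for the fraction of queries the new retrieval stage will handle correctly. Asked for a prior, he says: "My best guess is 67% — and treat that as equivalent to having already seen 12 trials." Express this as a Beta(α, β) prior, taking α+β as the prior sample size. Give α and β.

Under the effective-sample-size interpretation, Beta(α, β) has prior mean α/(α+β) and prior sample size α+β.
So α+β = 12 and α/(α+β) = 0.67, giving α = 0.67·12 = 8.04 and β = 12 − 8.04 = 3.96.

α = 8.04, β = 3.96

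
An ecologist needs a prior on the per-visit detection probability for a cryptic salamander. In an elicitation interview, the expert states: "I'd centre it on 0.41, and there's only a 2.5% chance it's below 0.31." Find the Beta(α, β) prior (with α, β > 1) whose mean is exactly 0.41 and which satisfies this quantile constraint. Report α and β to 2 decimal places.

α ≈ 36.06, β ≈ 51.90

With mean 0.41 fixed, write α = 0.41s, β = 0.59s where s = α+β.
Need P(θ < 0.31) = 0.025 under Beta(0.41s, 0.59s). Normal approximation: (q−m)/√(m(1−m)/s) ≈ z_{0.025} = -1.96, so s ≈ 0.41·0.59·(-1.96)²/(0.31−0.41)² = 92.9.
At s = 92.9: P(θ<0.31) ≈ 0.022. Adjusting to match 0.025 gives s ≈ 87.96.
So α = 0.41·87.96 ≈ 36.06, β = 0.59·87.96 ≈ 51.90.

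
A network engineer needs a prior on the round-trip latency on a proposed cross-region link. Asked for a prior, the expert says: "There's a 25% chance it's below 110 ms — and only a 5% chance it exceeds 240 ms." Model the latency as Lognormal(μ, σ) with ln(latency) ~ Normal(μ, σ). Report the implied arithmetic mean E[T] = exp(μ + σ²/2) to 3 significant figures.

If T ~ Lognormal(μ,σ) then ln T ~ Normal(μ,σ), so the p-quantile of ln T is μ + z_p·σ.
ln(110) = 4.7 and ln(240) = 5.481; z_{0.25} = -0.6745, z_{0.95} = 1.645.
σ = (5.481 − 4.7)/(1.645 − (-0.6745)) = 0.336.
μ = 4.7 − (-0.6745)·0.336 = 4.927.
E[T] = exp(μ + σ²/2) = exp(4.927 + 0.0566) = 146 ms.

E[T] ≈ 146 ms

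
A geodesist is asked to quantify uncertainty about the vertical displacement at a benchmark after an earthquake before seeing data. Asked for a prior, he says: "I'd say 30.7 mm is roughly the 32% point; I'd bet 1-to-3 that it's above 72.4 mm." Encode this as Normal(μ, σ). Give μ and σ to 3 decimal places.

μ = 47.775, σ = 36.509

For Normal(μ,σ), the p-quantile is μ + z_p·σ. Here z_{0.32} = -0.4677, z_{0.75} = 0.6745.
So 30.7 = μ − 0.4677σ and 72.4 = μ + 0.6745σ.
Subtracting: σ = (72.4 − 30.7)/(0.6745 − (-0.4677)) = 36.509.
Then μ = 30.7 − (-0.4677)·36.509 = 47.775.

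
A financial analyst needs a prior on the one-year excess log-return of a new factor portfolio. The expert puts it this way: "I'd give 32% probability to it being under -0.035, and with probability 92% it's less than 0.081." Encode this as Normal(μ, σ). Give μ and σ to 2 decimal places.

For Normal(μ,σ), the p-quantile is μ + z_p·σ. Here z_{0.32} = -0.4677, z_{0.92} = 1.405.
So -0.035 = μ − 0.4677σ and 0.081 = μ + 1.405σ.
Subtracting: σ = (0.081 − -0.035)/(1.405 − (-0.4677)) = 0.06.
Then μ = -0.035 − (-0.4677)·0.06 = -0.01.

μ = -0.01, σ = 0.06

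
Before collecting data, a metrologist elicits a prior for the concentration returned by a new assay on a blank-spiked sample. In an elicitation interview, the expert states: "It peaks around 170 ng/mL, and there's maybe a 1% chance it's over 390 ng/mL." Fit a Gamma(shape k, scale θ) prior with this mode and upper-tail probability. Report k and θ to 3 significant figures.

Gamma(k,θ) with k>1 has mode (k−1)θ, so θ = 170/(k−1).
Need P(X < 390) = 0.99 with θ tied to k this way. Start at k = 2, θ = 170: P(X<390) ≈ 0.668.
Too low — raise k to concentrate. Iterating converges to k ≈ 7.93.
Then θ = 170/(7.93−1) ≈ 24.5.

k ≈ 7.93, θ ≈ 24.5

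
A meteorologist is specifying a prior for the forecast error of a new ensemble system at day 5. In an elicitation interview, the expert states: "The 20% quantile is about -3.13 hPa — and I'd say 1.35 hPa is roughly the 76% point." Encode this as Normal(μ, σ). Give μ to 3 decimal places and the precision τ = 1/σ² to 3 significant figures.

μ = -0.694, τ = 0.119

The p-quantile of Normal(μ,σ) is μ + z_p·σ, with z_{0.2} = -0.8416 and z_{0.76} = 0.7063.
Eliminate σ: μ = (z₂·x₁ − z₁·x₂)/(z₂ − z₁) = (0.7063·-3.13 − (-0.8416)·1.35)/1.548 = -0.694.
Then σ = (x₂ − x₁)/(z₂ − z₁) = (1.35 − -3.13)/1.548 = 2.894.
Precision τ = 1/σ² = 1/2.894² = 0.119.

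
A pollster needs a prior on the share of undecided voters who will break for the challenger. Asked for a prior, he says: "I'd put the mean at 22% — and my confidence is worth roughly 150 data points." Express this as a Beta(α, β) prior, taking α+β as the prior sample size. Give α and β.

α = 33, β = 117

Under the effective-sample-size interpretation, Beta(α, β) has prior mean α/(α+β) and prior sample size α+β.
So α+β = 150 and α/(α+β) = 0.22, giving α = 0.22·150 = 33 and β = 150 − 33 = 117.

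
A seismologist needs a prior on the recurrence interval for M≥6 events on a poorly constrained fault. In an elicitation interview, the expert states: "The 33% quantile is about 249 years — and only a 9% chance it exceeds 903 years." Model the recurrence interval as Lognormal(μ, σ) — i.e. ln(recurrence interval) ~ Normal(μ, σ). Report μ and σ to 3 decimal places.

If T ~ Lognormal(μ,σ) then ln T ~ Normal(μ,σ), so the p-quantile of ln T is μ + z_p·σ.
ln(249) = 5.517 and ln(903) = 6.806; z_{0.33} = -0.4399, z_{0.91} = 1.341.
σ = (6.806 − 5.517)/(1.341 − (-0.4399)) = 0.723.
μ = 5.517 − (-0.4399)·0.723 = 5.836.

μ ≈ 5.836, σ ≈ 0.723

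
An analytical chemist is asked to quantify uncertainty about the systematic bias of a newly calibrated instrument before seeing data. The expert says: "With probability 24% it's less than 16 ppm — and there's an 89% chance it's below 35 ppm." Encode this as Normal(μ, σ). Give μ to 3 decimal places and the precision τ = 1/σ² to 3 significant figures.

μ = 22.943, τ = 0.0103

The p-quantile of Normal(μ,σ) is μ + z_p·σ, with z_{0.24} = -0.7063 and z_{0.89} = 1.227.
Eliminate σ: μ = (z₂·x₁ − z₁·x₂)/(z₂ − z₁) = (1.227·16 − (-0.7063)·35)/1.933 = 22.943.
Then σ = (x₂ − x₁)/(z₂ − z₁) = (35 − 16)/1.933 = 9.830.
Precision τ = 1/σ² = 1/9.83² = 0.0103.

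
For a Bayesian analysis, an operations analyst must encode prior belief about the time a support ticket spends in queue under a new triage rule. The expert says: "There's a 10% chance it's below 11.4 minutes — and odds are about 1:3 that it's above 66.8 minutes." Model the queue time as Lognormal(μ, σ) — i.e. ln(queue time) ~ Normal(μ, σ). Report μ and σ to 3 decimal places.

If T ~ Lognormal(μ,σ) then ln T ~ Normal(μ,σ), so the p-quantile of ln T is μ + z_p·σ.
ln(11.4) = 2.434 and ln(66.8) = 4.202; z_{0.1} = -1.282, z_{0.75} = 0.6745.
σ = (4.202 − 2.434)/(0.6745 − (-1.282)) = 0.904.
μ = 2.434 − (-1.282)·0.904 = 3.592.

μ ≈ 3.592, σ ≈ 0.904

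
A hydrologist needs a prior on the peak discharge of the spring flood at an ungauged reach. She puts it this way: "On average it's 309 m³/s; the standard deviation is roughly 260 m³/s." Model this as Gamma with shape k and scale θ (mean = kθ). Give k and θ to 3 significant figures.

For Gamma(k, scale θ): mean = kθ, variance = kθ², so CV = 1/√k.
CV = SD/mean = 260/309 = 0.8414, hence k = 1/CV² = 1.41.
Then θ = mean/k = 309/1.41 = 219.

k ≈ 1.41, θ ≈ 219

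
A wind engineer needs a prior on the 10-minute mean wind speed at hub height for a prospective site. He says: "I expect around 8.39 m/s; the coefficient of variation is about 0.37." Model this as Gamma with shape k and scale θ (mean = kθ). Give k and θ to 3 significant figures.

k ≈ 7.3, θ ≈ 1.15

For Gamma(k, scale θ): mean = kθ, variance = kθ², so CV = 1/√k.
CV = 0.37, hence k = 1/CV² = 7.3.
Then θ = mean/k = 8.39/7.3 = 1.15.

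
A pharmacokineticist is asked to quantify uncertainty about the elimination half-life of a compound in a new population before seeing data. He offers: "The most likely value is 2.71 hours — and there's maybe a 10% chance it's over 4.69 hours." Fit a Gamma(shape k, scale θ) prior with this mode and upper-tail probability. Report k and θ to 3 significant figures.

Gamma(k,θ) with k>1 has mode (k−1)θ, so θ = 2.71/(k−1).
Need P(X < 4.69) = 0.9 with θ tied to k this way. Start at k = 2, θ = 2.71: P(X<4.69) ≈ 0.516.
Too low — raise k to concentrate. Iterating converges to k ≈ 7.31.
Then θ = 2.71/(7.31−1) ≈ 0.43.

k ≈ 7.31, θ ≈ 0.43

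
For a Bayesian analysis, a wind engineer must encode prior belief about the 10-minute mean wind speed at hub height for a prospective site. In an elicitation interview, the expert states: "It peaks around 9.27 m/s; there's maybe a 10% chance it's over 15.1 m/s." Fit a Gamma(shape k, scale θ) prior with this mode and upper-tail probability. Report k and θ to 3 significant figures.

Gamma(k,θ) with k>1 has mode (k−1)θ, so θ = 9.27/(k−1).
Need P(X < 15.1) = 0.9 with θ tied to k this way. Start at k = 2, θ = 9.27: P(X<15.1) ≈ 0.484.
Too low — raise k to concentrate. Iterating converges to k ≈ 8.91.
Then θ = 9.27/(8.91−1) ≈ 1.17.

k ≈ 8.91, θ ≈ 1.17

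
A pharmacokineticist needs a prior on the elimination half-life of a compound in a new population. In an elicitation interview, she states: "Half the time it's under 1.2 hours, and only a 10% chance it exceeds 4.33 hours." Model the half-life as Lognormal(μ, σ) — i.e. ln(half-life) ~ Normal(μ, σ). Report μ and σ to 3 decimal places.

If T ~ Lognormal(μ,σ) then ln T ~ Normal(μ,σ), so the p-quantile of ln T is μ + z_p·σ.
ln(1.2) = 0.1823 and ln(4.33) = 1.466; z_{0.5} = 0, z_{0.9} = 1.282.
σ = (1.466 − 0.1823)/(1.282 − (0)) = 1.001.
μ = 0.1823 − (0)·1.001 = 0.182.

μ ≈ 0.182, σ ≈ 1.001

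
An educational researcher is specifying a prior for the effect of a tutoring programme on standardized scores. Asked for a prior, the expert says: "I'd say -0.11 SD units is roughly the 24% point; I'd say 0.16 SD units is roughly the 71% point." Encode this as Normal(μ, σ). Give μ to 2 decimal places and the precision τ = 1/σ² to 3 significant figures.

For Normal(μ,σ), the p-quantile is μ + z_p·σ. Here z_{0.24} = -0.7063, z_{0.71} = 0.5534.
So -0.11 = μ − 0.7063σ and 0.16 = μ + 0.5534σ.
Subtracting: σ = (0.16 − -0.11)/(0.5534 − (-0.7063)) = 0.21.
Then μ = -0.11 − (-0.7063)·0.21 = 0.04.
Precision τ = 1/σ² = 1/0.2143² = 21.8.

μ = 0.04, τ = 21.8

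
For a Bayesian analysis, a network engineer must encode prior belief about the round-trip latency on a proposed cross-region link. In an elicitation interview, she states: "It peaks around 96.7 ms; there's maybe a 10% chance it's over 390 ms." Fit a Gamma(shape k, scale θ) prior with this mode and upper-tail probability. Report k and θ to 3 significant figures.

k ≈ 1.94, θ ≈ 102

Gamma(k,θ) with k>1 has mode (k−1)θ, so θ = 96.7/(k−1).
Need P(X < 390) = 0.9 with θ tied to k this way. Start at k = 2, θ = 96.7: P(X<390) ≈ 0.911.
Too high — lower k to spread out. Iterating converges to k ≈ 1.94.
Then θ = 96.7/(1.94−1) ≈ 102.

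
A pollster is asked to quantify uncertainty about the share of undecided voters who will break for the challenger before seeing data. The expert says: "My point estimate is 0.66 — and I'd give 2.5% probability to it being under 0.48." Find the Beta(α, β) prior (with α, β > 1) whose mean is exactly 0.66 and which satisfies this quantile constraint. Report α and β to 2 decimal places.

With mean 0.66 fixed, write α = 0.66s, β = 0.34s where s = α+β.
Need P(θ < 0.48) = 0.025 under Beta(0.66s, 0.34s). Normal approximation: (q−m)/√(m(1−m)/s) ≈ z_{0.025} = -1.96, so s ≈ 0.66·0.34·(-1.96)²/(0.48−0.66)² = 26.6.
At s = 26.6: P(θ<0.48) ≈ 0.029. Adjusting to match 0.025 gives s ≈ 28.50.
So α = 0.66·28.50 ≈ 18.81, β = 0.34·28.50 ≈ 9.69.

α ≈ 18.81, β ≈ 9.69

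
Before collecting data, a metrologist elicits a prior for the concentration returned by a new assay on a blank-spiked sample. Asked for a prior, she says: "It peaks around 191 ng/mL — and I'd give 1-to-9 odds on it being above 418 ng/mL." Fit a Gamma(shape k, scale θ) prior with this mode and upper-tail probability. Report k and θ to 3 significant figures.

Gamma(k,θ) with k>1 has mode (k−1)θ, so θ = 191/(k−1).
Need P(X < 418) = 0.9 with θ tied to k this way. Start at k = 2, θ = 191: P(X<418) ≈ 0.643.
Too low — raise k to concentrate. Iterating converges to k ≈ 4.13.
Then θ = 191/(4.13−1) ≈ 60.9.

k ≈ 4.13, θ ≈ 60.9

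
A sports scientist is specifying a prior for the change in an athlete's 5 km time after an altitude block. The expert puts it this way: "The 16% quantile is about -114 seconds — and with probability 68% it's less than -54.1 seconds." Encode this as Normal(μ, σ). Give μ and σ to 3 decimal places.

For Normal(μ,σ), the p-quantile is μ + z_p·σ. Here z_{0.16} = -0.9945, z_{0.68} = 0.4677.
So -114 = μ − 0.9945σ and -54.1 = μ + 0.4677σ.
Subtracting: σ = (-54.1 − -114)/(0.4677 − (-0.9945)) = 40.967.
Then μ = -114 − (-0.9945)·40.967 = -73.260.

μ = -73.260, σ = 40.967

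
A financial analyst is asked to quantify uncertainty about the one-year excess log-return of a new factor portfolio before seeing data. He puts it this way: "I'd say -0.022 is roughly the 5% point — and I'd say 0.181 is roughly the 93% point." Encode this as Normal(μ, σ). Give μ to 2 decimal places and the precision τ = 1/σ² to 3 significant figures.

μ = 0.08, τ = 236

The p-quantile of Normal(μ,σ) is μ + z_p·σ, with z_{0.05} = -1.645 and z_{0.93} = 1.476.
Eliminate σ: μ = (z₂·x₁ − z₁·x₂)/(z₂ − z₁) = (1.476·-0.022 − (-1.645)·0.181)/3.121 = 0.08.
Then σ = (x₂ − x₁)/(z₂ − z₁) = (0.181 − -0.022)/3.121 = 0.07.
Precision τ = 1/σ² = 1/0.06505² = 236.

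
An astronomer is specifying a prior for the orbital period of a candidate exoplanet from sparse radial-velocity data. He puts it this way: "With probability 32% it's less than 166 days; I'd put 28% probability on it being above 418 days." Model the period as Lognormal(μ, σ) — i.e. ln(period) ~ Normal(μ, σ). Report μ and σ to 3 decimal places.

If T ~ Lognormal(μ,σ) then ln T ~ Normal(μ,σ), so the p-quantile of ln T is μ + z_p·σ.
ln(166) = 5.112 and ln(418) = 6.035; z_{0.32} = -0.4677, z_{0.72} = 0.5828.
σ = (6.035 − 5.112)/(0.5828 − (-0.4677)) = 0.879.
μ = 5.112 − (-0.4677)·0.879 = 5.523.

μ ≈ 5.523, σ ≈ 0.879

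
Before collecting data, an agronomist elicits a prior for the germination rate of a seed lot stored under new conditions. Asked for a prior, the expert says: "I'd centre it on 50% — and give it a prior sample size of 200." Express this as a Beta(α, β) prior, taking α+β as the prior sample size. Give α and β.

α = 100, β = 100

Under the effective-sample-size interpretation, Beta(α, β) has prior mean α/(α+β) and prior sample size α+β.
So α+β = 200 and α/(α+β) = 0.5, giving α = 0.5·200 = 100 and β = 200 − 100 = 100.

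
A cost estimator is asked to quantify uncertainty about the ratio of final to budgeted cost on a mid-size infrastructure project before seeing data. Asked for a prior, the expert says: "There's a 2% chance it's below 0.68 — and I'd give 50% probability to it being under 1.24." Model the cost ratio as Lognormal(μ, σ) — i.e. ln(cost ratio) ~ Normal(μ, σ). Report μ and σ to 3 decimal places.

If T ~ Lognormal(μ,σ) then ln T ~ Normal(μ,σ), so the p-quantile of ln T is μ + z_p·σ.
ln(0.68) = -0.3857 and ln(1.24) = 0.2151; z_{0.02} = -2.054, z_{0.5} = 0.
σ = (0.2151 − -0.3857)/(0 − (-2.054)) = 0.293.
μ = -0.3857 − (-2.054)·0.293 = 0.215.

μ ≈ 0.215, σ ≈ 0.293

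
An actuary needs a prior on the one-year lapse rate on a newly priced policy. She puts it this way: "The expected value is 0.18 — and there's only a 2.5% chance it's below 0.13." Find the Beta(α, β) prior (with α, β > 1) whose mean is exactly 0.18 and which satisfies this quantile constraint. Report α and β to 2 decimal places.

With mean 0.18 fixed, write α = 0.18s, β = 0.82s where s = α+β.
Need P(θ < 0.13) = 0.025 under Beta(0.18s, 0.82s). Normal approximation: (q−m)/√(m(1−m)/s) ≈ z_{0.025} = -1.96, so s ≈ 0.18·0.82·(-1.96)²/(0.13−0.18)² = 226.8.
At s = 226.8: P(θ<0.13) ≈ 0.018. Adjusting to match 0.025 gives s ≈ 199.68.
So α = 0.18·199.68 ≈ 35.94, β = 0.82·199.68 ≈ 163.74.

α ≈ 35.94, β ≈ 163.74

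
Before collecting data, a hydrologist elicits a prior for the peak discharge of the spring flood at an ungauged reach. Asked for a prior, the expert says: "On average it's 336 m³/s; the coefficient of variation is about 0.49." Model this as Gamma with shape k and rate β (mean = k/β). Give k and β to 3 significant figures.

k ≈ 4.16, β ≈ 0.0124

For Gamma(k, rate β): mean = k/β, variance = k/β², so CV = 1/√k.
CV = 0.49, hence k = 1/CV² = 4.16.
Then β = k/mean = 4.16/336 = 0.0124.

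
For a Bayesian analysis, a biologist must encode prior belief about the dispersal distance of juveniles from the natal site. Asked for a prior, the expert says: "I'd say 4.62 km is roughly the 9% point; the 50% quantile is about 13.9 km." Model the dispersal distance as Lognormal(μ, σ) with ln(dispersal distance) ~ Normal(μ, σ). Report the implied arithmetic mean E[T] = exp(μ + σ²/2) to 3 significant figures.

If T ~ Lognormal(μ,σ) then ln T ~ Normal(μ,σ), so the p-quantile of ln T is μ + z_p·σ.
ln(4.62) = 1.53 and ln(13.9) = 2.632; z_{0.09} = -1.341, z_{0.5} = 0.
σ = (2.632 − 1.53)/(0 − (-1.341)) = 0.822.
μ = 1.53 − (-1.341)·0.822 = 2.632.
E[T] = exp(μ + σ²/2) = exp(2.632 + 0.3375) = 19.5 km.

E[T] ≈ 19.5 km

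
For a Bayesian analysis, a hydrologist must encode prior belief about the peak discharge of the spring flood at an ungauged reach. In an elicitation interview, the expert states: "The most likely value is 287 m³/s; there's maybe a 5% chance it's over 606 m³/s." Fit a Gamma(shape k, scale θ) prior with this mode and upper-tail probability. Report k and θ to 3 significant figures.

k ≈ 5.94, θ ≈ 58.1

Gamma(k,θ) with k>1 has mode (k−1)θ, so θ = 287/(k−1).
Need P(X < 606) = 0.95 with θ tied to k this way. Start at k = 2, θ = 287: P(X<606) ≈ 0.623.
Too low — raise k to concentrate. Iterating converges to k ≈ 5.94.
Then θ = 287/(5.94−1) ≈ 58.1.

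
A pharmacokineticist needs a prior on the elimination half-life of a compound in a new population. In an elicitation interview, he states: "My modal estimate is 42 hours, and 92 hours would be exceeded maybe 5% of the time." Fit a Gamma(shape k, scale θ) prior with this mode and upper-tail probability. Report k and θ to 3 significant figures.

k ≈ 5.48, θ ≈ 9.38

Gamma(k,θ) with k>1 has mode (k−1)θ, so θ = 42/(k−1).
Need P(X < 92) = 0.95 with θ tied to k this way. Start at k = 2, θ = 42: P(X<92) ≈ 0.643.
Too low — raise k to concentrate. Iterating converges to k ≈ 5.48.
Then θ = 42/(5.48−1) ≈ 9.38.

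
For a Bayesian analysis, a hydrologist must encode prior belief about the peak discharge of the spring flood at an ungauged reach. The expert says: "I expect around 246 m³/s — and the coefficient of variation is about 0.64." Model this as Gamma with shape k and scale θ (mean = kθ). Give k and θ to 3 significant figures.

For Gamma(k, scale θ): mean = kθ, variance = kθ², so CV = 1/√k.
CV = 0.64, hence k = 1/CV² = 2.44.
Then θ = mean/k = 246/2.44 = 101.

k ≈ 2.44, θ ≈ 101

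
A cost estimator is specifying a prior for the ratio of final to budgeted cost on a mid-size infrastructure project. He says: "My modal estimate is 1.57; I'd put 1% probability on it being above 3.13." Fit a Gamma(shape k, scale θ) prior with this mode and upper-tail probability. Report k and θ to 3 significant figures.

k ≈ 11.3, θ ≈ 0.152

Gamma(k,θ) with k>1 has mode (k−1)θ, so θ = 1.57/(k−1).
Need P(X < 3.13) = 0.99 with θ tied to k this way. Start at k = 2, θ = 1.57: P(X<3.13) ≈ 0.592.
Too low — raise k to concentrate. Iterating converges to k ≈ 11.3.
Then θ = 1.57/(11.3−1) ≈ 0.152.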